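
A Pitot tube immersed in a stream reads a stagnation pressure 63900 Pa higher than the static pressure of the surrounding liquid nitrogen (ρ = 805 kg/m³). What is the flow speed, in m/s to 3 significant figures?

At the stagnation point the flow is brought to rest, so Bernoulli gives P_stag − P_static = ½ρv².
v = √(2ΔP/ρ) = √(2·63900/805) = 12.6 m/s.

v ≈ 12.6 m/s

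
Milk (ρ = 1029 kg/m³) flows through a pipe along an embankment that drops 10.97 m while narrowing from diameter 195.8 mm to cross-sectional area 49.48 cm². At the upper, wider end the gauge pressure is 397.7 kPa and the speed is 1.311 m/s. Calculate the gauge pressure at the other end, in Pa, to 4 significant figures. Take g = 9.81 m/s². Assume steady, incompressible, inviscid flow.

P₂ = 476600 Pa

Continuity gives A₁v₁ = A₂v₂, so v₂ = (301.1 cm²)/(49.48 cm²) × 1.311 m/s = 7.978 m/s.
Applying Bernoulli between the two ends and solving for P₂: P₂ = P₁ + ½ρ(v₁² − v₂²) − ρgΔh.
P₂ = 397700 + ½·1029·(1.311² − 7.978²) − 1029·9.81·(−10.97) = 397700 + (-31860) − (-110700) = 476600 Pa.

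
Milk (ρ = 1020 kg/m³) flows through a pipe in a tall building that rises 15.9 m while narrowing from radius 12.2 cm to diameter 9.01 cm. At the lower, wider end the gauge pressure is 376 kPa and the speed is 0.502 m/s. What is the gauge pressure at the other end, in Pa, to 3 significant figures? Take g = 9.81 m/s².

P₂ ≈ 210000 Pa

Mass conservation (A₁v₁ = A₂v₂) gives v₂ = 0.502 × 468/63.8 = 3.68 m/s.
Energy conservation along the streamline gives P₂ = P₁ − ½ρ(v₂² − v₁²) − ρg(h₂ − h₁).
P₂ = 376000 + ½·1020·(0.502² − 3.68²) − 1020·9.81·(+15.9) = 376000 + (-6780) − (159000) = 210000 Pa.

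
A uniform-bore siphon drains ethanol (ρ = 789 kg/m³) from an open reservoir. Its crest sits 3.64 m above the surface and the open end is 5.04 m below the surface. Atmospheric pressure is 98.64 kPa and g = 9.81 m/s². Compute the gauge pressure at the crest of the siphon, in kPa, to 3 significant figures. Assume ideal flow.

P_gauge = -67.2 kPa

Bernoulli surface→outlet gives ½v² = g·h_out, so v = √(2·9.81·5.04) = 9.94 m/s.
Continuity keeps v the same throughout the tube; from surface to crest, P_atm + 0 = P_top + ½ρv² + ρg·h_top.
P_top = 98640 − ½·789·9.94² − 789·9.81·3.64 = 31500 Pa. So P_gauge = P_top − P_atm = -67200 Pa.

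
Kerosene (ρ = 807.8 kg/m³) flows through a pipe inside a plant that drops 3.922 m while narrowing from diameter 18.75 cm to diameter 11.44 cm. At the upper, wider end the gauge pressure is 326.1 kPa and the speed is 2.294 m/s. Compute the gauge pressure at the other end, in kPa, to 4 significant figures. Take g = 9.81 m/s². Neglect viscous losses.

P₂ = 344.0 kPa

The volume flow rate is constant, so v₂ = (A₁/A₂)v₁ = (276.1/102.8)·2.294 = 6.162 m/s.
Energy conservation along the streamline gives P₂ = P₁ − ½ρ(v₂² − v₁²) − ρg(h₂ − h₁).
P₂ = 326100 + ½·807.8·(2.294² − 6.162²) − 807.8·9.81·(−3.922) = 326100 + (-13210) − (-31080) = 344000 Pa.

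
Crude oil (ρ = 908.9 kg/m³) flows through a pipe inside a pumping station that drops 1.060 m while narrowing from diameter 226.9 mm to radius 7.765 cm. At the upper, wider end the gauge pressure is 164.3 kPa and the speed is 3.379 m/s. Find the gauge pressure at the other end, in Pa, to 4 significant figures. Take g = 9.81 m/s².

P₂ ≈ 155300 Pa

Mass conservation (A₁v₁ = A₂v₂) gives v₂ = 3.379 × 404.4/189.4 = 7.213 m/s.
Applying Bernoulli between the two ends and solving for P₂: P₂ = P₁ + ½ρ(v₁² − v₂²) − ρgΔh.
P₂ = 164300 + ½·908.9·(3.379² − 7.213²) − 908.9·9.81·(−1.060) = 164300 + (-18450) − (-9451) = 155300 Pa.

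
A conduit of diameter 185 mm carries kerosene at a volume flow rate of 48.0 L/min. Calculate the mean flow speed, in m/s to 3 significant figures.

0.0298 m/s

Q = 48.0 L/min = 0.000800 m³/s.
v = Q/A = 0.000800 / 0.0269 = 0.0298 m/s.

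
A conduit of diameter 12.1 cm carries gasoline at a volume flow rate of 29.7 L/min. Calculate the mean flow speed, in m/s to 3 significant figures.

v ≈ 0.0430 m/s

Q = 29.7 L/min = 0.000495 m³/s.
v = Q/A = 0.000495 / 0.0115 = 0.0430 m/s.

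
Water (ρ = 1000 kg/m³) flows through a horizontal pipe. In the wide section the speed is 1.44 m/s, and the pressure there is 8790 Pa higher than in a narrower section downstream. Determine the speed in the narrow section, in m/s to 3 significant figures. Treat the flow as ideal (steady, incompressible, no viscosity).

Along the level pipe P + ½ρv² is conserved, hence v₂² = v₁² + 2(P₁ − P₂)/ρ.
v₂ = √(1.44² + 2·8790/1000) = √(2.07 + 17.6) = 4.43 m/s.

v₂ = 4.43 m/s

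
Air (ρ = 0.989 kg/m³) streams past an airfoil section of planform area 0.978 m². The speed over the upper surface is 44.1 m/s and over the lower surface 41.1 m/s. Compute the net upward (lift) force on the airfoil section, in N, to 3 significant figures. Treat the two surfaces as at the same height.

F = 124 N

With equal heights on the two surfaces, Bernoulli gives P_lower − P_upper = ½ρ(v_upper² − v_lower²).
ΔP = ½·0.989·(44.1² − 41.1²) = 126 Pa.
Lift = ΔP · A = 126 × 0.978 = 124 N.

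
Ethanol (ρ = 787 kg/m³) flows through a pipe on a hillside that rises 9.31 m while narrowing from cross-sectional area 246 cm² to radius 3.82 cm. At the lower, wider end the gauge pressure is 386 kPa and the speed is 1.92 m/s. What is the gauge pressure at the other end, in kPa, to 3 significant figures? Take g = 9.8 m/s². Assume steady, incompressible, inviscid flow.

P₂ = 274 kPa

By continuity, v₂ = v₁·A₁/A₂ = 1.92·(246/45.8) = 10.3 m/s.
Bernoulli: P₁ + ½ρv₁² + ρg h₁ = P₂ + ½ρv₂² + ρg h₂, so P₂ = P₁ + ½ρ(v₁² − v₂²) − ρg(h₂ − h₁).
P₂ = 386000 + ½·787·(1.92² − 10.3²) − 787·9.8·(+9.31) = 386000 + (-40300) − (71800) = 274000 Pa.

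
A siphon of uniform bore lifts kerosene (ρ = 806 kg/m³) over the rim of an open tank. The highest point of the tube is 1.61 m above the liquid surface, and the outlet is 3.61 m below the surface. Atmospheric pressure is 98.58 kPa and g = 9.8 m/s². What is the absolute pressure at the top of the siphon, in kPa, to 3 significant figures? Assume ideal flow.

From the surface to the outlet (both open to atmosphere, surface at rest): v = √(2g·h_out) = √(2·9.8·3.61) = 8.41 m/s.
Continuity keeps v the same throughout the tube; from surface to crest, P_atm + 0 = P_top + ½ρv² + ρg·h_top.
P_top = 98580 − ½·806·8.41² − 806·9.8·1.61 = 57300 Pa.

P_top ≈ 57.3 kPa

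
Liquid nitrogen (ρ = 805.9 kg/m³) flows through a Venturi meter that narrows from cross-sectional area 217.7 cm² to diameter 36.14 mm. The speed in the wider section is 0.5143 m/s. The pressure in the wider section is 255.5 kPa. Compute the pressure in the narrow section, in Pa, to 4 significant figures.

207600 Pa

Continuity gives A₁v₁ = A₂v₂, so v₂ = (217.7 cm²)/(10.26 cm²) × 0.5143 m/s = 10.91 m/s.
The pipe is horizontal, so Bernoulli reduces to P₁ + ½ρv₁² = P₂ + ½ρv₂².
P₂ = P₁ − ½ρ(v₂² − v₁²) = 255500 − ½·805.9·(10.91² − 0.5143²) = 255500 − 47900 = 207600 Pa.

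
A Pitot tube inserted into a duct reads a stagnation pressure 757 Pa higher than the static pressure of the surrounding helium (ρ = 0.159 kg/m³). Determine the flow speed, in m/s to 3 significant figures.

Bernoulli between the free stream and the stagnation point: ½ρv² = P_stag − P_static.
v = √(2ΔP/ρ) = √(2·757/0.159) = 97.6 m/s.

97.6 m/s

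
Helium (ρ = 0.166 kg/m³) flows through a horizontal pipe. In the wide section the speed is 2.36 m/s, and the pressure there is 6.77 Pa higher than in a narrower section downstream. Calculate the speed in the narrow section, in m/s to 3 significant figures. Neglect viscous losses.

Horizontal Bernoulli: P₁ + ½ρv₁² = P₂ + ½ρv₂², so v₂² = v₁² + 2(P₁ − P₂)/ρ.
v₂ = √(2.36² + 2·6.77/0.166) = √(5.57 + 81.6) = 9.33 m/s.

v₂ = 9.33 m/s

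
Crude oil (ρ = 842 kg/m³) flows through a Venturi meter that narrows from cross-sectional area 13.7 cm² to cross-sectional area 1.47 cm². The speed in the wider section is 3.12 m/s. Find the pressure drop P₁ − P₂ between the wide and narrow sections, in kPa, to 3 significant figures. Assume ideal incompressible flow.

By continuity, v₂ = v₁·A₁/A₂ = 3.12·(13.7/1.47) = 29.1 m/s.
Along the horizontal streamline, P + ½ρv² is constant.
P₁ − P₂ = ½·842·(29.1² − 3.12²) = ½·842·836 = 352000 Pa.

ΔP = 352 kPa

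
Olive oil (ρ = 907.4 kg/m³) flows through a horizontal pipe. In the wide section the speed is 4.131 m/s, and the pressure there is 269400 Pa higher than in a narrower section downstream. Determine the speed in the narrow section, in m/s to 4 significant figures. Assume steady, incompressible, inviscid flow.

v₂ ≈ 24.72 m/s

Horizontal Bernoulli: P₁ + ½ρv₁² = P₂ + ½ρv₂², so v₂² = v₁² + 2(P₁ − P₂)/ρ.
v₂ = √(4.131² + 2·269400/907.4) = √(17.07 + 593.8) = 24.72 m/s.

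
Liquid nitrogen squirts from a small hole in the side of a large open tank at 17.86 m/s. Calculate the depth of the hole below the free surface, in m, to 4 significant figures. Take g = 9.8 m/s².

h ≈ 16.27 m

Torricelli: v = √(2gh), so h = v²/(2g).
h = 17.86²/(2·9.8) = 319.0/19.60 = 16.27 m.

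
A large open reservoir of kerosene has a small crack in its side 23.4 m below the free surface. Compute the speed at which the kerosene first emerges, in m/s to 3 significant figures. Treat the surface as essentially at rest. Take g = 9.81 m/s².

v ≈ 21.4 m/s

Bernoulli from surface to hole (P equal, v_surface ≈ 0): v = √(2gh) = √(2×9.81×23.4) = 21.4 m/s.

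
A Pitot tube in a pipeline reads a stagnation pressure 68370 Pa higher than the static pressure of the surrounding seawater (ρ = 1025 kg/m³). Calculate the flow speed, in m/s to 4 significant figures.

At the stagnation point the flow is brought to rest, so Bernoulli gives P_stag − P_static = ½ρv².
v = √(2ΔP/ρ) = √(2·68370/1025) = 11.55 m/s.

v ≈ 11.55 m/s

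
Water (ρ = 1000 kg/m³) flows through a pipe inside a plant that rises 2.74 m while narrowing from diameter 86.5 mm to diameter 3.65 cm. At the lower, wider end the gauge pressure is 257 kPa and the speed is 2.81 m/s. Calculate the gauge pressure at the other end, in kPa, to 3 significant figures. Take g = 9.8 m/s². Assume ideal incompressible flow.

P₂ ≈ 110 kPa

Continuity gives A₁v₁ = A₂v₂, so v₂ = (58.8 cm²)/(10.5 cm²) × 2.81 m/s = 15.8 m/s.
Applying Bernoulli between the two ends and solving for P₂: P₂ = P₁ + ½ρ(v₁² − v₂²) − ρgΔh.
P₂ = 257000 + ½·1000·(2.81² − 15.8²) − 1000·9.8·(+2.74) = 257000 + (-121000) − (26900) = 110000 Pa.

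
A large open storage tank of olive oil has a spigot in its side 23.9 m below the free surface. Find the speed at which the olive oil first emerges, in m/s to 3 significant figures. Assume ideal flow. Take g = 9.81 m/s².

21.7 m/s

With the surface at rest and both surface and jet at atmospheric pressure, Bernoulli gives ρg h = ½ρv², so v = √(2gh) = √(2·9.81·23.9) = 21.7 m/s.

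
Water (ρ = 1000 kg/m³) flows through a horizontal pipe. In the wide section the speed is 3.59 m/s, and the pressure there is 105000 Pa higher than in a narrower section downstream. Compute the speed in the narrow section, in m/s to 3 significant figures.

Along the level pipe P + ½ρv² is conserved, hence v₂² = v₁² + 2(P₁ − P₂)/ρ.
v₂ = √(3.59² + 2·105000/1000) = √(12.9 + 210) = 14.9 m/s.

v₂ = 14.9 m/s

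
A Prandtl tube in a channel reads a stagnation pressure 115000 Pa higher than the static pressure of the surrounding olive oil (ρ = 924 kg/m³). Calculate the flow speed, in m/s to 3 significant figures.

Bernoulli between the free stream and the stagnation point: ½ρv² = P_stag − P_static.
v = √(2ΔP/ρ) = √(2·115000/924) = 15.8 m/s.

15.8 m/s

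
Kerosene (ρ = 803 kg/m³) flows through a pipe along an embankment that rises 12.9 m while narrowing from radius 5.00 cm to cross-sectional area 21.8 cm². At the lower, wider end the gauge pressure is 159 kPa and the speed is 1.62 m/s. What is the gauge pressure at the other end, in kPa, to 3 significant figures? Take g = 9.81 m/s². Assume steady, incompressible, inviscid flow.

P₂ ≈ 44.8 kPa

Mass conservation (A₁v₁ = A₂v₂) gives v₂ = 1.62 × 78.5/21.8 = 5.84 m/s.
Applying Bernoulli between the two ends and solving for P₂: P₂ = P₁ + ½ρ(v₁² − v₂²) − ρgΔh.
P₂ = 159000 + ½·803·(1.62² − 5.84²) − 803·9.81·(+12.9) = 159000 + (-12600) − (102000) = 44800 Pa.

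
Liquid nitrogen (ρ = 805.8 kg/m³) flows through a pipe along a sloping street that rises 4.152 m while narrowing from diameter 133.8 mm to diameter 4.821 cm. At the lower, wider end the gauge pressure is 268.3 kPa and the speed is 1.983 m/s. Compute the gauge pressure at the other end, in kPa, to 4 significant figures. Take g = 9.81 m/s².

P₂ ≈ 143.1 kPa

Continuity gives A₁v₁ = A₂v₂, so v₂ = (140.6 cm²)/(18.25 cm²) × 1.983 m/s = 15.27 m/s.
Applying Bernoulli between the two ends and solving for P₂: P₂ = P₁ + ½ρ(v₁² − v₂²) − ρgΔh.
P₂ = 268300 + ½·805.8·(1.983² − 15.27²) − 805.8·9.81·(+4.152) = 268300 + (-92410) − (32820) = 143100 Pa.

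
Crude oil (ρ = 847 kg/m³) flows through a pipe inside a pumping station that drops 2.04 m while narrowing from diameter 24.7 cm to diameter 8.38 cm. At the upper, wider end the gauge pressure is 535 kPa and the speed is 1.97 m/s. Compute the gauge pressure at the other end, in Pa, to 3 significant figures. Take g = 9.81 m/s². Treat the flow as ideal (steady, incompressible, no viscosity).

Continuity gives A₁v₁ = A₂v₂, so v₂ = (479 cm²)/(55.2 cm²) × 1.97 m/s = 17.1 m/s.
Applying Bernoulli between the two ends and solving for P₂: P₂ = P₁ + ½ρ(v₁² − v₂²) − ρgΔh.
P₂ = 535000 + ½·847·(1.97² − 17.1²) − 847·9.81·(−2.04) = 535000 + (-122000) − (-17000) = 430000 Pa.

P₂ = 430000 Pa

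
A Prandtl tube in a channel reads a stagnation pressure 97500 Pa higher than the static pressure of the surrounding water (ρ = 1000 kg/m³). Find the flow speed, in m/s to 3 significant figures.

Bernoulli between the free stream and the stagnation point: ½ρv² = P_stag − P_static.
v = √(2ΔP/ρ) = √(2·97500/1000) = 14.0 m/s.

14.0 m/s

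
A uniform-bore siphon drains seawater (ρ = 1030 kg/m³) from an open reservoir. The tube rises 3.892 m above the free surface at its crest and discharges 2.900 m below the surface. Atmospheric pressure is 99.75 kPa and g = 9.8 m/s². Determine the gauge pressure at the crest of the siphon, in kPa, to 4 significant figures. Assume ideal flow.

P_gauge ≈ -68.56 kPa

The outlet speed comes from Torricelli: v = √(2g·2.900) = 7.539 m/s.
Continuity keeps v the same throughout the tube; from surface to crest, P_atm + 0 = P_top + ½ρv² + ρg·h_top.
P_top = 99750 − ½·1030·7.539² − 1030·9.8·3.892 = 31190 Pa. So P_gauge = P_top − P_atm = -68560 Pa.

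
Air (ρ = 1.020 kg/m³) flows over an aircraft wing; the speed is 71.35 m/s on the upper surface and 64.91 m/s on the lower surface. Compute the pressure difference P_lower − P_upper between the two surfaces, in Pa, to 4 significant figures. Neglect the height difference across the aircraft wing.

447.5 Pa

With negligible Δh, P + ½ρv² is constant, so P_low − P_up = ½ρ(v_up² − v_low²).
ΔP = ½·1.020·(71.35² − 64.91²) = 447.5 Pa.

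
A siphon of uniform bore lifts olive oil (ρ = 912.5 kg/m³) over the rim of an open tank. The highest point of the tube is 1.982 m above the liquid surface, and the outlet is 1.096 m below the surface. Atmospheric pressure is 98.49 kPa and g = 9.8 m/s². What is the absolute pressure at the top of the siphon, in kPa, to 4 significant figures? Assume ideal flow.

From the surface to the outlet (both open to atmosphere, surface at rest): v = √(2g·h_out) = √(2·9.8·1.096) = 4.635 m/s.
Continuity keeps v the same throughout the tube; from surface to crest, P_atm + 0 = P_top + ½ρv² + ρg·h_top.
P_top = 98490 − ½·912.5·4.635² − 912.5·9.8·1.982 = 70960 Pa.

P_top ≈ 70.96 kPa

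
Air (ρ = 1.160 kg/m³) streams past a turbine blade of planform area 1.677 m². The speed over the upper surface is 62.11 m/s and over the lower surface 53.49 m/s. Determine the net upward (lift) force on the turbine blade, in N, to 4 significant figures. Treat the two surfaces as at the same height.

969.2 N

The faster flow above has the lower pressure; Bernoulli (same height) gives ΔP = ½ρ(v_up² − v_low²).
ΔP = ½·1.160·(62.11² − 53.49²) = 578.0 Pa.
Lift = ΔP · A = 578.0 × 1.677 = 969.2 N.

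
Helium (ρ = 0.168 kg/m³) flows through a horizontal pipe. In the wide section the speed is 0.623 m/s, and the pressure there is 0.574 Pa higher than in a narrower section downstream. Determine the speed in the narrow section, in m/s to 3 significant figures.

With h₁ = h₂, rearranging Bernoulli gives v₂ = √(v₁² + 2ΔP/ρ).
v₂ = √(0.623² + 2·0.574/0.168) = √(0.388 + 6.83) = 2.69 m/s.

2.69 m/s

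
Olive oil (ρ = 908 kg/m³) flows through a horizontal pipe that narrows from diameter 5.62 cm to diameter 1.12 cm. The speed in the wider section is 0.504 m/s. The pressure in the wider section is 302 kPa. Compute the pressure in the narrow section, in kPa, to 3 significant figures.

229 kPa

The volume flow rate is constant, so v₂ = (A₁/A₂)v₁ = (24.8/0.985)·0.504 = 12.7 m/s.
The pipe is horizontal, so Bernoulli reduces to P₁ + ½ρv₁² = P₂ + ½ρv₂².
P₂ = P₁ − ½ρ(v₂² − v₁²) = 302000 − ½·908·(12.7² − 0.504²) = 302000 − 73000 = 229000 Pa.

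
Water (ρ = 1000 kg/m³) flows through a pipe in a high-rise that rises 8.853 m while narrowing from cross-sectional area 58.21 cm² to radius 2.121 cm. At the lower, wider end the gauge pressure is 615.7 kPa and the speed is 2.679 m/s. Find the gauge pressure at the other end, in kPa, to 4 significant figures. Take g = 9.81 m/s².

P₂ = 471.6 kPa

The volume flow rate is constant, so v₂ = (A₁/A₂)v₁ = (58.21/14.13)·2.679 = 11.03 m/s.
Energy conservation along the streamline gives P₂ = P₁ − ½ρ(v₂² − v₁²) − ρg(h₂ − h₁).
P₂ = 615700 + ½·1000·(2.679² − 11.03²) − 1000·9.81·(+8.853) = 615700 + (-57290) − (86850) = 471600 Pa.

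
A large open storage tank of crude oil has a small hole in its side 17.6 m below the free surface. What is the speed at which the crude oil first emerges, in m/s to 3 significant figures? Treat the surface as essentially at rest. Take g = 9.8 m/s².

Bernoulli from surface to hole (P equal, v_surface ≈ 0): v = √(2gh) = √(2×9.8×17.6) = 18.6 m/s.

v = 18.6 m/s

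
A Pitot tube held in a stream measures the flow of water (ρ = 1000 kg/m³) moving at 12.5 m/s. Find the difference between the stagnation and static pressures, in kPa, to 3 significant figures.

ΔP ≈ 78.1 kPa

At the stagnation point the flow is brought to rest, so Bernoulli gives P_stag − P_static = ½ρv².
ΔP = ½·1000·12.5² = 78100 Pa.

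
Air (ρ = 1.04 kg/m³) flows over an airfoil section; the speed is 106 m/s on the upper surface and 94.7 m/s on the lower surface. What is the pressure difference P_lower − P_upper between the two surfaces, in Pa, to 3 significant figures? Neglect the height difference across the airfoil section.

With negligible Δh, P + ½ρv² is constant, so P_low − P_up = ½ρ(v_up² − v_low²).
ΔP = ½·1.04·(106² − 94.7²) = 1180 Pa.

ΔP = 1180 Pa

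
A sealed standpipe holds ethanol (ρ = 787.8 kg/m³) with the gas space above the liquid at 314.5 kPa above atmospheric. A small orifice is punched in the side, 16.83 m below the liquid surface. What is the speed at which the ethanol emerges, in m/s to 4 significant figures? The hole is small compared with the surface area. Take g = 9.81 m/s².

Take point 1 at the surface (v₁ ≈ 0) and point 2 at the hole (at atmospheric pressure). Bernoulli: P₁ + ρg h = P_atm + ½ρv₂².
With P₁ − P_atm = 314500 Pa, v₂ = √(2gh + 2ΔP/ρ) = √(2·9.81·16.83 + 2·314500/787.8) = 33.60 m/s.

33.60 m/s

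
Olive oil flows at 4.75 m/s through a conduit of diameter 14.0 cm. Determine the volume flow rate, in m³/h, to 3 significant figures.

Q = A·v = 0.0154 m² × 4.75 m/s = 0.0731 m³/s.
Converting: 0.0731 m³/s × 3600 = 263 m³/h.

Q = 263 m³/h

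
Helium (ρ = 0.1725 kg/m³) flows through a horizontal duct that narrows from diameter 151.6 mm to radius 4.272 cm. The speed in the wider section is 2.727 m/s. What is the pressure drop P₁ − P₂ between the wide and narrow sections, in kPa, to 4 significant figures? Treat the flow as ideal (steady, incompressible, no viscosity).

By continuity, v₂ = v₁·A₁/A₂ = 2.727·(180.5/57.33) = 8.585 m/s.
With no height change, Bernoulli's equation is P₁ + ½ρv₁² = P₂ + ½ρv₂².
P₁ − P₂ = ½·0.1725·(8.585² − 2.727²) = ½·0.1725·66.27 = 5.716 Pa.

0.005716 kPa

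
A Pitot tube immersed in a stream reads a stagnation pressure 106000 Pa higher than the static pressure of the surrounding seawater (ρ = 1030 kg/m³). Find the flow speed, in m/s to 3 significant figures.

The dynamic pressure equals the rise in static pressure at the stagnation point: ΔP = ½ρv².
v = √(2ΔP/ρ) = √(2·106000/1030) = 14.3 m/s.

14.3 m/s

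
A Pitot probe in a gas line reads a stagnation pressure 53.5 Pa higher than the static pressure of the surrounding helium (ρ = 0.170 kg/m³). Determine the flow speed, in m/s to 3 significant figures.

v ≈ 25.1 m/s

Bernoulli between the free stream and the stagnation point: ½ρv² = P_stag − P_static.
v = √(2ΔP/ρ) = √(2·53.5/0.170) = 25.1 m/s.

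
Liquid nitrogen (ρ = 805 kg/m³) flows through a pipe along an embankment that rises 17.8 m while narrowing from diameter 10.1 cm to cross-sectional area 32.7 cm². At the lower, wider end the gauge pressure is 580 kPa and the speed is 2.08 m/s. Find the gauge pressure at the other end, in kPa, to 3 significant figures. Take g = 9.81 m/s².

Continuity gives A₁v₁ = A₂v₂, so v₂ = (80.1 cm²)/(32.7 cm²) × 2.08 m/s = 5.10 m/s.
Energy conservation along the streamline gives P₂ = P₁ − ½ρ(v₂² − v₁²) − ρg(h₂ − h₁).
P₂ = 580000 + ½·805·(2.08² − 5.10²) − 805·9.81·(+17.8) = 580000 + (-8710) − (141000) = 431000 Pa.

431 kPa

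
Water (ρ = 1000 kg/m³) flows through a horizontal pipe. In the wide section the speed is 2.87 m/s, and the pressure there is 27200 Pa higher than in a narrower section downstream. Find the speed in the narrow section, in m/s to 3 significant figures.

v₂ ≈ 7.91 m/s

Horizontal Bernoulli: P₁ + ½ρv₁² = P₂ + ½ρv₂², so v₂² = v₁² + 2(P₁ − P₂)/ρ.
v₂ = √(2.87² + 2·27200/1000) = √(8.24 + 54.4) = 7.91 m/s.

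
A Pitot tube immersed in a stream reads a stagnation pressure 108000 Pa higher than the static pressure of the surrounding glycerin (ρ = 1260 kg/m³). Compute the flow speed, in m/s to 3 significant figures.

Bernoulli between the free stream and the stagnation point: ½ρv² = P_stag − P_static.
v = √(2ΔP/ρ) = √(2·108000/1260) = 13.1 m/s.

v = 13.1 m/s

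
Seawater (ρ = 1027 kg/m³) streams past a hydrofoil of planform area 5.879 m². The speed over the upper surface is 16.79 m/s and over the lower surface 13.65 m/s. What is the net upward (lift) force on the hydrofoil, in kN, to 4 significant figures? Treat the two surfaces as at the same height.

With equal heights on the two surfaces, Bernoulli gives P_lower − P_upper = ½ρ(v_upper² − v_lower²).
ΔP = ½·1027·(16.79² − 13.65²) = 49080 Pa.
Lift = ΔP · A = 49080 × 5.879 = 288500 N.

288.5 kN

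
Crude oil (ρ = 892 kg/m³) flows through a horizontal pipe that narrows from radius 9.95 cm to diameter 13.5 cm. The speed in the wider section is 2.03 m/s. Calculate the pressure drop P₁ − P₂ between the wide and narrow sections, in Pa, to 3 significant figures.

ΔP = 6840 Pa

Mass conservation (A₁v₁ = A₂v₂) gives v₂ = 2.03 × 311/143 = 4.41 m/s.
The pipe is horizontal, so Bernoulli reduces to P₁ + ½ρv₁² = P₂ + ½ρv₂².
P₁ − P₂ = ½·892·(4.41² − 2.03²) = ½·892·15.3 = 6840 Pa.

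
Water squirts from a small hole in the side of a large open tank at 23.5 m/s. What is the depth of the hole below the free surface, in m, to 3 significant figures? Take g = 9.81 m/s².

Torricelli: v = √(2gh), so h = v²/(2g).
h = 23.5²/(2·9.81) = 552/19.62 = 28.1 m.

28.1 m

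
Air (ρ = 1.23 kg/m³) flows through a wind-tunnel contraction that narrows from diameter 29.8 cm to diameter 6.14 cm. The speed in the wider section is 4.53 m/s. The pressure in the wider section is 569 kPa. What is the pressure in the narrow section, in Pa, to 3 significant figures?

Mass conservation (A₁v₁ = A₂v₂) gives v₂ = 4.53 × 697/29.6 = 107 m/s.
Bernoulli (h₁ = h₂): P₁ − P₂ = ½ρ(v₂² − v₁²).
P₂ = P₁ − ½ρ(v₂² − v₁²) = 569000 − ½·1.23·(107² − 4.53²) = 569000 − 6990 = 562000 Pa.

P₂ = 562000 Pa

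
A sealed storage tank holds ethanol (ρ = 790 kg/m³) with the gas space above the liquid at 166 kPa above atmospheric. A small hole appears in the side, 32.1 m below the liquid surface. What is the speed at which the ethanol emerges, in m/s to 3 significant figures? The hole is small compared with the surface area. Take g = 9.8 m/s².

Take point 1 at the surface (v₁ ≈ 0) and point 2 at the hole (at atmospheric pressure). Bernoulli: P₁ + ρg h = P_atm + ½ρv₂².
With P₁ − P_atm = 166000 Pa, v₂ = √(2gh + 2ΔP/ρ) = √(2·9.8·32.1 + 2·166000/790) = 32.4 m/s.

v = 32.4 m/s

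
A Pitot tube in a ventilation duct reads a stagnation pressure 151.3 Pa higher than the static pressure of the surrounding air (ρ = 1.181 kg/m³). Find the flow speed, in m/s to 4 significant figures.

At the stagnation point the flow is brought to rest, so Bernoulli gives P_stag − P_static = ½ρv².
v = √(2ΔP/ρ) = √(2·151.3/1.181) = 16.01 m/s.

v ≈ 16.01 m/s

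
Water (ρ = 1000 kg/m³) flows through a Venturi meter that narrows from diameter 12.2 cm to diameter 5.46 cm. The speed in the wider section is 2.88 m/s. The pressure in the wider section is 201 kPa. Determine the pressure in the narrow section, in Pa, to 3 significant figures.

Mass conservation (A₁v₁ = A₂v₂) gives v₂ = 2.88 × 117/23.4 = 14.4 m/s.
Along the horizontal streamline, P + ½ρv² is constant.
P₂ = P₁ − ½ρ(v₂² − v₁²) = 201000 − ½·1000·(14.4² − 2.88²) = 201000 − 99200 = 102000 Pa.

102000 Pa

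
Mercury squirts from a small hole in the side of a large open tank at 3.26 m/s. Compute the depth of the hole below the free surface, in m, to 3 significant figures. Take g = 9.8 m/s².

Inverting v = √(2gh) gives h = v² / 2g.
h = 3.26²/(2·9.8) = 10.6/19.60 = 0.542 m.

0.542 m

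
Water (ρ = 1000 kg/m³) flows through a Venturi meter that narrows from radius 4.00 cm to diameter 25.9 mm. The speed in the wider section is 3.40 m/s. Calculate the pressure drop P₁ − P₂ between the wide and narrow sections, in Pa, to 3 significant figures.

The volume flow rate is constant, so v₂ = (A₁/A₂)v₁ = (50.3/5.27)·3.40 = 32.4 m/s.
With no height change, Bernoulli's equation is P₁ + ½ρv₁² = P₂ + ½ρv₂².
P₁ − P₂ = ½·1000·(32.4² − 3.40²) = ½·1000·1040 = 520000 Pa.

ΔP ≈ 520000 Pa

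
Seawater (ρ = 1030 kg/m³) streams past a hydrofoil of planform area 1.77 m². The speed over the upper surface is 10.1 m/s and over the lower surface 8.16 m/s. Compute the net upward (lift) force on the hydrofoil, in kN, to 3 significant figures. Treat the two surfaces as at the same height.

From P + ½ρv² = const at equal height, P_low − P_up = ½ρ(v_up² − v_low²).
ΔP = ½·1030·(10.1² − 8.16²) = 18200 Pa.
Lift = ΔP · A = 18200 × 1.77 = 32300 N.

F ≈ 32.3 kN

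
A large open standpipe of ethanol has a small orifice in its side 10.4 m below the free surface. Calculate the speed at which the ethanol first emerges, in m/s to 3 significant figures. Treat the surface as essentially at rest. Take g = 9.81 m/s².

The surface is effectively still and both ends are open, so ½v² = gh and v = √(2·9.81·10.4) = 14.3 m/s.

v ≈ 14.3 m/s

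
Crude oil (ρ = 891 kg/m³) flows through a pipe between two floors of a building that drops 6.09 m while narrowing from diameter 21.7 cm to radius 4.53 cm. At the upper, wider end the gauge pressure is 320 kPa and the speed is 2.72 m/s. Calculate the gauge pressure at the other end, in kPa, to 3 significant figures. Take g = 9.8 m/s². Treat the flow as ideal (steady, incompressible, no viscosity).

268 kPa

Mass conservation (A₁v₁ = A₂v₂) gives v₂ = 2.72 × 370/64.5 = 15.6 m/s.
Bernoulli: P₁ + ½ρv₁² + ρg h₁ = P₂ + ½ρv₂² + ρg h₂, so P₂ = P₁ + ½ρ(v₁² − v₂²) − ρg(h₂ − h₁).
P₂ = 320000 + ½·891·(2.72² − 15.6²) − 891·9.8·(−6.09) = 320000 + (-105000) − (-53200) = 268000 Pa.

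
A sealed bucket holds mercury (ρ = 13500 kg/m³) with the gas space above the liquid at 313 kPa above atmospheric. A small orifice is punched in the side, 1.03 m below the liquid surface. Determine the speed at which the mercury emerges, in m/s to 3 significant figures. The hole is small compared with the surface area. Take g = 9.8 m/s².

Take point 1 at the surface (v₁ ≈ 0) and point 2 at the hole (at atmospheric pressure). Bernoulli: P₁ + ρg h = P_atm + ½ρv₂².
With P₁ − P_atm = 313000 Pa, v₂ = √(2gh + 2ΔP/ρ) = √(2·9.8·1.03 + 2·313000/13500) = 8.16 m/s.

v = 8.16 m/s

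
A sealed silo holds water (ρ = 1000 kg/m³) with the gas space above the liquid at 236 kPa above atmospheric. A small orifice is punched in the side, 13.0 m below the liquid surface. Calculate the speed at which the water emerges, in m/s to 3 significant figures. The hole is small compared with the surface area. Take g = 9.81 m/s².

Take point 1 at the surface (v₁ ≈ 0) and point 2 at the hole (at atmospheric pressure). Bernoulli: P₁ + ρg h = P_atm + ½ρv₂².
With P₁ − P_atm = 236000 Pa, v₂ = √(2gh + 2ΔP/ρ) = √(2·9.81·13.0 + 2·236000/1000) = 27.0 m/s.

v = 27.0 m/s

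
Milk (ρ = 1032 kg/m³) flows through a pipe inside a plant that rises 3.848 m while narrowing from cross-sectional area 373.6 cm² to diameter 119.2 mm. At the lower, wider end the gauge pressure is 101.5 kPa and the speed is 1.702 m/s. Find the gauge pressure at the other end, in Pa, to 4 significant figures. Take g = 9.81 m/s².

Mass conservation (A₁v₁ = A₂v₂) gives v₂ = 1.702 × 373.6/111.6 = 5.698 m/s.
Applying Bernoulli between the two ends and solving for P₂: P₂ = P₁ + ½ρ(v₁² − v₂²) − ρgΔh.
P₂ = 101500 + ½·1032·(1.702² − 5.698²) − 1032·9.81·(+3.848) = 101500 + (-15260) − (38960) = 47280 Pa.

P₂ = 47280 Pa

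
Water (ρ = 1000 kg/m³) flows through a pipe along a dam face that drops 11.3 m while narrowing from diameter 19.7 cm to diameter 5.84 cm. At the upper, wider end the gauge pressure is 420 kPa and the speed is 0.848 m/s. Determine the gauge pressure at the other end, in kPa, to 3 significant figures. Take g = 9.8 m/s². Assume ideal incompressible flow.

P₂ ≈ 485 kPa

Mass conservation (A₁v₁ = A₂v₂) gives v₂ = 0.848 × 305/26.8 = 9.65 m/s.
Applying Bernoulli between the two ends and solving for P₂: P₂ = P₁ + ½ρ(v₁² − v₂²) − ρgΔh.
P₂ = 420000 + ½·1000·(0.848² − 9.65²) − 1000·9.8·(−11.3) = 420000 + (-46200) − (-111000) = 485000 Pa.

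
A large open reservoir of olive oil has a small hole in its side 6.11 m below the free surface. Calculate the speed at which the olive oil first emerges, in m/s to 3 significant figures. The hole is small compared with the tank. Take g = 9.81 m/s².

v ≈ 10.9 m/s

The surface is effectively still and both ends are open, so ½v² = gh and v = √(2·9.81·6.11) = 10.9 m/s.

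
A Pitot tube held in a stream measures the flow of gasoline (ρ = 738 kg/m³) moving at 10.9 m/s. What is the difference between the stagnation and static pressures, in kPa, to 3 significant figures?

The dynamic pressure equals the rise in static pressure at the stagnation point: ΔP = ½ρv².
ΔP = ½·738·10.9² = 43800 Pa.

ΔP = 43.8 kPa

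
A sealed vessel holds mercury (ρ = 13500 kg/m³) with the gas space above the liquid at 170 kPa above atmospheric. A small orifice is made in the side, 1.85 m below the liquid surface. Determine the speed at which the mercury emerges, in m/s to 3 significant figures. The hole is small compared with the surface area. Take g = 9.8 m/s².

v ≈ 7.84 m/s

Take point 1 at the surface (v₁ ≈ 0) and point 2 at the hole (at atmospheric pressure). Bernoulli: P₁ + ρg h = P_atm + ½ρv₂².
With P₁ − P_atm = 170000 Pa, v₂ = √(2gh + 2ΔP/ρ) = √(2·9.8·1.85 + 2·170000/13500) = 7.84 m/s.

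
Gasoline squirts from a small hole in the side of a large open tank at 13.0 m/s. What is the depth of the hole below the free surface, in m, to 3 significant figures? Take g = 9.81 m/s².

For a small hole in a large open tank, ½v² = gh, giving h = v²/(2g).
h = 13.0²/(2·9.81) = 169/19.62 = 8.61 m.

8.61 m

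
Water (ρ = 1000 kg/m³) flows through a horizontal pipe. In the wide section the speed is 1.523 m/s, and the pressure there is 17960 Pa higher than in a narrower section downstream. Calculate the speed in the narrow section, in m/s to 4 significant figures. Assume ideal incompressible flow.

Along the level pipe P + ½ρv² is conserved, hence v₂² = v₁² + 2(P₁ − P₂)/ρ.
v₂ = √(1.523² + 2·17960/1000) = √(2.320 + 35.92) = 6.184 m/s.

v₂ ≈ 6.184 m/s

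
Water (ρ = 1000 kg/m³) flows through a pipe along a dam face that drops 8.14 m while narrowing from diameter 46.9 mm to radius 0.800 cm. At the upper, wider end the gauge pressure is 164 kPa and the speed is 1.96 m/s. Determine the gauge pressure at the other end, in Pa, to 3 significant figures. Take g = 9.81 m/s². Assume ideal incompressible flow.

P₂ = 104000 Pa

By continuity, v₂ = v₁·A₁/A₂ = 1.96·(17.3/2.01) = 16.8 m/s.
Applying Bernoulli between the two ends and solving for P₂: P₂ = P₁ + ½ρ(v₁² − v₂²) − ρgΔh.
P₂ = 164000 + ½·1000·(1.96² − 16.8²) − 1000·9.81·(−8.14) = 164000 + (-140000) − (-79900) = 104000 Pa.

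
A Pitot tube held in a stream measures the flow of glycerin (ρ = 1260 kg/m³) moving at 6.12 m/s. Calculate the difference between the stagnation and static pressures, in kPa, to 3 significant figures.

At the stagnation point the flow is brought to rest, so Bernoulli gives P_stag − P_static = ½ρv².
ΔP = ½·1260·6.12² = 23600 Pa.

ΔP = 23.6 kPa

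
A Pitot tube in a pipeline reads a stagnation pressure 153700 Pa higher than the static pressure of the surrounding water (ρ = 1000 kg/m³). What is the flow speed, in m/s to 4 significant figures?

v = 17.53 m/s

Bernoulli between the free stream and the stagnation point: ½ρv² = P_stag − P_static.
v = √(2ΔP/ρ) = √(2·153700/1000) = 17.53 m/s.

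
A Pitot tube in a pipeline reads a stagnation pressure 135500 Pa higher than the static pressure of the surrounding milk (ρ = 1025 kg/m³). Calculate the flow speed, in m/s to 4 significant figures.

The dynamic pressure equals the rise in static pressure at the stagnation point: ΔP = ½ρv².
v = √(2ΔP/ρ) = √(2·135500/1025) = 16.26 m/s.

v ≈ 16.26 m/s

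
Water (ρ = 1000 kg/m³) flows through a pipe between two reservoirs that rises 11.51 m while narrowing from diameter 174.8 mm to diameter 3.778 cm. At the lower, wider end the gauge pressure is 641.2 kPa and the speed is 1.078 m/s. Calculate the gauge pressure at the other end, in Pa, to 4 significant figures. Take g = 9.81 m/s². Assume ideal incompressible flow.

Mass conservation (A₁v₁ = A₂v₂) gives v₂ = 1.078 × 240.0/11.21 = 23.08 m/s.
Applying Bernoulli between the two ends and solving for P₂: P₂ = P₁ + ½ρ(v₁² − v₂²) − ρgΔh.
P₂ = 641200 + ½·1000·(1.078² − 23.08²) − 1000·9.81·(+11.51) = 641200 + (-265700) − (112900) = 262600 Pa.

262600 Pa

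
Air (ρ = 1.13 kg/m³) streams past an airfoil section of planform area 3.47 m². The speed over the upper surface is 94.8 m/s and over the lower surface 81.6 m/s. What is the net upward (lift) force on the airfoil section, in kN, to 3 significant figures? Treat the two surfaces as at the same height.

F ≈ 4.57 kN

From P + ½ρv² = const at equal height, P_low − P_up = ½ρ(v_up² − v_low²).
ΔP = ½·1.13·(94.8² − 81.6²) = 1320 Pa.
Lift = ΔP · A = 1320 × 3.47 = 4570 N.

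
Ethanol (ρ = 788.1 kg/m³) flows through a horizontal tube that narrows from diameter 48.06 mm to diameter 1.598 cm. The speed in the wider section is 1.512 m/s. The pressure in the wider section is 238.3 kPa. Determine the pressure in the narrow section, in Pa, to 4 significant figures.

P₂ = 165500 Pa

The volume flow rate is constant, so v₂ = (A₁/A₂)v₁ = (18.14/2.006)·1.512 = 13.68 m/s.
Along the horizontal streamline, P + ½ρv² is constant.
P₂ = P₁ − ½ρ(v₂² − v₁²) = 238300 − ½·788.1·(13.68² − 1.512²) = 238300 − 72800 = 165500 Pa.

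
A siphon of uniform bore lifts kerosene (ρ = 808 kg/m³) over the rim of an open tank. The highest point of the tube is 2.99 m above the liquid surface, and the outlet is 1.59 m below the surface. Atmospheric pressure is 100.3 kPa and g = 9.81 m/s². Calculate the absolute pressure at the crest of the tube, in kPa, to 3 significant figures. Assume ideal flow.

64.0 kPa

The outlet speed comes from Torricelli: v = √(2g·1.59) = 5.59 m/s.
With constant cross-section the crest speed equals v; applying Bernoulli from the surface up to the crest, P_top = P_atm − ½ρv² − ρg·h_top.
P_top = 100300 − ½·808·5.59² − 808·9.81·2.99 = 64000 Pa.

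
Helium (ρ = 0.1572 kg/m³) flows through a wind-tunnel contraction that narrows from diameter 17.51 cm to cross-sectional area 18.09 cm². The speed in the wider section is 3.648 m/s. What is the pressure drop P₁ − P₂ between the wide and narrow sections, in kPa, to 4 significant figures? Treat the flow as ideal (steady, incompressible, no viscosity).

0.1843 kPa

Mass conservation (A₁v₁ = A₂v₂) gives v₂ = 3.648 × 240.8/18.09 = 48.56 m/s.
With no height change, Bernoulli's equation is P₁ + ½ρv₁² = P₂ + ½ρv₂².
P₁ − P₂ = ½·0.1572·(48.56² − 3.648²) = ½·0.1572·2345 = 184.3 Pa.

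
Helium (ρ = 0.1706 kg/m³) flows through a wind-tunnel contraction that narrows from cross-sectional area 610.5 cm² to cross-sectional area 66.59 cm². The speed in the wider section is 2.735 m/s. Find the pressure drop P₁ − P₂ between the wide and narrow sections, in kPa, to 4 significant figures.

ΔP ≈ 0.05299 kPa

By continuity, v₂ = v₁·A₁/A₂ = 2.735·(610.5/66.59) = 25.07 m/s.
With no height change, Bernoulli's equation is P₁ + ½ρv₁² = P₂ + ½ρv₂².
P₁ − P₂ = ½·0.1706·(25.07² − 2.735²) = ½·0.1706·621.3 = 52.99 Pa.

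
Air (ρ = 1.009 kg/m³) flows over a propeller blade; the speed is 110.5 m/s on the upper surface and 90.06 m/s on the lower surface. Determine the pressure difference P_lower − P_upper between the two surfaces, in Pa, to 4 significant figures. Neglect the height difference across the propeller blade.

ΔP = 2068 Pa

Bernoulli (same height): P_lower − P_upper = ½ρ(v_upper² − v_lower²).
ΔP = ½·1.009·(110.5² − 90.06²) = 2068 Pa.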